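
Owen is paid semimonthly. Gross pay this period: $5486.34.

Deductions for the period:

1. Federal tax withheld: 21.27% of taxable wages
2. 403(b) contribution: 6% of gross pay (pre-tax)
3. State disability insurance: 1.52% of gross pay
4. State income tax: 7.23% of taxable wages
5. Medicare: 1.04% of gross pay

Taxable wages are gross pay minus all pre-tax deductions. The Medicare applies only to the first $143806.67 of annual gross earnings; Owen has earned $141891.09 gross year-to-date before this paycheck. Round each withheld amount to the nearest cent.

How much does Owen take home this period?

403(b) contribution: $5486.34 × 0.06 = $329.18
Taxable wages = $5486.34 − $329.18 = $5157.16
Federal tax withheld: $5157.16 × 0.2127 = $1096.93
State income tax: $5157.16 × 0.0723 = $372.86
Medicare: only $143806.67 − $141891.09 = $1915.58 of this check is subject → $1915.58 × 0.0104 = $19.92
State disability insurance: $5486.34 × 0.0152 = $83.39
Total deductions = $329.18 + $1096.93 + $372.86 + $19.92 + $83.39 = $1902.28
Net pay = $5486.34 − $1902.28 = $3584.06

$3584.06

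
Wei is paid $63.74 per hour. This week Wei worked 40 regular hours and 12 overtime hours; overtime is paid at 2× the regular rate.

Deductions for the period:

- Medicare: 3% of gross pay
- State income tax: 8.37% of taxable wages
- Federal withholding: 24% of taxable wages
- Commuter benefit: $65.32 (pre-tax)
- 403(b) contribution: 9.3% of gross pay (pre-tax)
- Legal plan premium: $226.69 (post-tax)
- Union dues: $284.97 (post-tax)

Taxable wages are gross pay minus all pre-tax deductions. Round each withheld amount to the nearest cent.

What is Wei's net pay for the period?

Regular pay: 40 × $63.74 = $2,549.60
Overtime pay: 12 × $63.74 × 2 = $1,529.76
Gross pay = $2,549.60 + $1,529.76 = $4,079.36
403(b) contribution: $4,079.36 × 0.093 = $379.38
Commuter benefit: $65.32
Pre-tax total = $379.38 + $65.32 = $444.70
Taxable wages = $4,079.36 − $444.70 = $3,634.66
State income tax: $3,634.66 × 0.0837 = $304.22
Federal withholding: $3,634.66 × 0.24 = $872.32
Medicare: $4,079.36 × 0.03 = $122.38
Legal plan premium: $226.69
Union dues: $284.97
Total deductions = $379.38 + $65.32 + $304.22 + $872.32 + $122.38 + $226.69 + $284.97 = $2,255.28
Net pay = $4,079.36 − $2,255.28 = $1,824.08

$1,824.08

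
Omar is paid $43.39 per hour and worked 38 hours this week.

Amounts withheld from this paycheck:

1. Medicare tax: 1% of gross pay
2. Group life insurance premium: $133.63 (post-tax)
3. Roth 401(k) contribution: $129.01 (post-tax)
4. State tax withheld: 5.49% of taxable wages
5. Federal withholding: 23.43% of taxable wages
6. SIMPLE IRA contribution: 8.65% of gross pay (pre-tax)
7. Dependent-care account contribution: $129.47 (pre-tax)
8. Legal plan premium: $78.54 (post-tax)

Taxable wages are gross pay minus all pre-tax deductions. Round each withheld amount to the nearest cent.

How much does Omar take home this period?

$620.91

Gross pay: 38 × $43.39 = $1,648.82
Dependent-care account contribution: $129.47
SIMPLE IRA contribution: $1,648.82 × 0.0865 = $142.62
Pre-tax total = $129.47 + $142.62 = $272.09
Taxable wages = $1,648.82 − $272.09 = $1,376.73
State tax withheld: $1,376.73 × 0.0549 = $75.58
Federal withholding: $1,376.73 × 0.2343 = $322.57
Medicare tax: $1,648.82 × 0.01 = $16.49
Legal plan premium: $78.54
Roth 401(k) contribution: $129.01
Group life insurance premium: $133.63
Total deductions = $129.47 + $142.62 + $75.58 + $322.57 + $16.49 + $78.54 + $129.01 + $133.63 = $1,027.91
Net pay = $1,648.82 − $1,027.91 = $620.91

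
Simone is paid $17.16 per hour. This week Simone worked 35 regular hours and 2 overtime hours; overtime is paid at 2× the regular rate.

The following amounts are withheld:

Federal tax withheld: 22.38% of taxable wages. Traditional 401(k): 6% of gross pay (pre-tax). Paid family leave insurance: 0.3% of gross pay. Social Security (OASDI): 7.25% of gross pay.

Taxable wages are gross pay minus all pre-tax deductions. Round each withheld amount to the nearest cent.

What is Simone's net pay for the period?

$437.77

Regular pay: 35 × $17.16 = $600.60
Overtime pay: 2 × $17.16 × 2 = $68.64
Gross pay = $600.60 + $68.64 = $669.24
Traditional 401(k): $669.24 × 0.06 = $40.15
Taxable wages = $669.24 − $40.15 = $629.09
Federal tax withheld: $629.09 × 0.2238 = $140.79
Paid family leave insurance: $669.24 × 0.003 = $2.01
Social Security (OASDI): $669.24 × 0.0725 = $48.52
Total deductions = $40.15 + $140.79 + $2.01 + $48.52 = $231.47
Net pay = $669.24 − $231.47 = $437.77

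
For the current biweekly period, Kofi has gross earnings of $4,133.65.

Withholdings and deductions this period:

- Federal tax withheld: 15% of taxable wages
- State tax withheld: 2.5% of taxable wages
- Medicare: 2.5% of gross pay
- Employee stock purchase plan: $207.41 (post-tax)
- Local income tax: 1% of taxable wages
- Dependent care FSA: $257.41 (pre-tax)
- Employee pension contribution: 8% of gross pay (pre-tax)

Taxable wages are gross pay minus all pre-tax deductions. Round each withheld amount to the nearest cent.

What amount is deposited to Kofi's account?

$2,578.87

Employee pension contribution: $4,133.65 × 0.08 = $330.69
Dependent care FSA: $257.41
Pre-tax total = $330.69 + $257.41 = $588.10
Taxable wages = $4,133.65 − $588.10 = $3,545.55
Local income tax: $3,545.55 × 0.01 = $35.46
State tax withheld: $3,545.55 × 0.025 = $88.64
Federal tax withheld: $3,545.55 × 0.15 = $531.83
Medicare: $4,133.65 × 0.025 = $103.34
Employee stock purchase plan: $207.41
Total deductions = $330.69 + $257.41 + $35.46 + $88.64 + $531.83 + $103.34 + $207.41 = $1,554.78
Net pay = $4,133.65 − $1,554.78 = $2,578.87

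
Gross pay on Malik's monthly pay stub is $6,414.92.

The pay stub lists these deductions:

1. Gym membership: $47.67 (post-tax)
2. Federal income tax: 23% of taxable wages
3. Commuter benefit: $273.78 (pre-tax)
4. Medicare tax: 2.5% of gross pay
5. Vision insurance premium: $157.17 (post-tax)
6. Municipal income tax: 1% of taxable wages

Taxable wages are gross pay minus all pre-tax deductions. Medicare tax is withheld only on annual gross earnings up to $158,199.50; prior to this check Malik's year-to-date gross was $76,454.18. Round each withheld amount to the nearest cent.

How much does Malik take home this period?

Commuter benefit: $273.78
Taxable wages = $6,414.92 − $273.78 = $6,141.14
Municipal income tax: $6,141.14 × 0.01 = $61.41
Federal income tax: $6,141.14 × 0.23 = $1,412.46
Medicare tax: cap not yet reached, full $6,414.92 is subject → $6,414.92 × 0.025 = $160.37
Gym membership: $47.67
Vision insurance premium: $157.17
Total deductions = $273.78 + $61.41 + $1,412.46 + $160.37 + $47.67 + $157.17 = $2,112.86
Net pay = $6,414.92 − $2,112.86 = $4,302.06

$4,302.06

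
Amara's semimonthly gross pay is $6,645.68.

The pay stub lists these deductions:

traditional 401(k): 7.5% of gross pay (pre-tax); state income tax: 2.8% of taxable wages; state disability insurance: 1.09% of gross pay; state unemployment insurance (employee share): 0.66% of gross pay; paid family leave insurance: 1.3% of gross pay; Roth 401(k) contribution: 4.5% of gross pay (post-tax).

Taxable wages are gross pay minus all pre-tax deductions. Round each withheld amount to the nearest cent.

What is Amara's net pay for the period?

$5,473.38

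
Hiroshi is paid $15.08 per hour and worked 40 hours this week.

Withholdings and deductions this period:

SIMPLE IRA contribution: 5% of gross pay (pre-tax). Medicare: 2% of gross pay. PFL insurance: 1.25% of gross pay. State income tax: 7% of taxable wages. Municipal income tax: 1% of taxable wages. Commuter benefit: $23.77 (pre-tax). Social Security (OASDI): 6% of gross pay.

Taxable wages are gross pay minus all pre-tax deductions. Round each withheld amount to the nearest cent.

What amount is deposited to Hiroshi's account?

$449.54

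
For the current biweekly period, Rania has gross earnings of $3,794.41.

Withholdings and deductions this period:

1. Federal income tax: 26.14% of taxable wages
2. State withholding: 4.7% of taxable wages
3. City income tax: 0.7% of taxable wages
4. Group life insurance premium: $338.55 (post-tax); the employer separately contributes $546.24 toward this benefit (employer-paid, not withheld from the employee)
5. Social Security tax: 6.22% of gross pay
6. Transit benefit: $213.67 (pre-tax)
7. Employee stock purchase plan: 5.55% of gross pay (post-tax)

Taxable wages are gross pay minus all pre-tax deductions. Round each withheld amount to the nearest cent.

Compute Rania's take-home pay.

Transit benefit: $213.67
Taxable wages = $3,794.41 − $213.67 = $3,580.74
Federal income tax: $3,580.74 × 0.2614 = $936.01
State withholding: $3,580.74 × 0.047 = $168.29
City income tax: $3,580.74 × 0.007 = $25.07
Social Security tax: $3,794.41 × 0.0622 = $236.01
Employee stock purchase plan: $3,794.41 × 0.0555 = $210.59
Group life insurance premium: $338.55
(Employer's $546.24 toward group life insurance premium is not withheld from the employee.)
Total deductions = $213.67 + $936.01 + $168.29 + $25.07 + $236.01 + $210.59 + $338.55 = $2,128.19
Net pay = $3,794.41 − $2,128.19 = $1,666.22

$1,666.22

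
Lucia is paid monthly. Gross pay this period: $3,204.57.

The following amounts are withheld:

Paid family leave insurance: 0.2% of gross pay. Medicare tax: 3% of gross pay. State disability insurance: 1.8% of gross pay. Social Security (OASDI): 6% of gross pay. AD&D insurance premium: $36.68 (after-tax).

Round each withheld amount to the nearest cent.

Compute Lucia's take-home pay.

State disability insurance: $3,204.57 × 0.018 = $57.68
Medicare tax: $3,204.57 × 0.03 = $96.14
Paid family leave insurance: $3,204.57 × 0.002 = $6.41
Social Security (OASDI): $3,204.57 × 0.06 = $192.27
AD&D insurance premium: $36.68
Total deductions = $57.68 + $96.14 + $6.41 + $192.27 + $36.68 = $389.18
Net pay = $3,204.57 − $389.18 = $2,815.39

$2,815.39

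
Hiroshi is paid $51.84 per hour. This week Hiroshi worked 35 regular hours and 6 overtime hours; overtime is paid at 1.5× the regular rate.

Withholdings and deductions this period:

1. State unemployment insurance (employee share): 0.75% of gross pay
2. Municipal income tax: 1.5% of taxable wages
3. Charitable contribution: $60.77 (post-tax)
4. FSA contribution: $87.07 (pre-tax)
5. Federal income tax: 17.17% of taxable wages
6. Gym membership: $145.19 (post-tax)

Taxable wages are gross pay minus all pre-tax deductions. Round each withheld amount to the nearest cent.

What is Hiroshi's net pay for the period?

$1,561.22

Regular pay: 35 × $51.84 = $1,814.40
Overtime pay: 6 × $51.84 × 1.5 = $466.56
Gross pay = $1,814.40 + $466.56 = $2,280.96
FSA contribution: $87.07
Taxable wages = $2,280.96 − $87.07 = $2,193.89
Municipal income tax: $2,193.89 × 0.015 = $32.91
Federal income tax: $2,193.89 × 0.1717 = $376.69
State unemployment insurance (employee share): $2,280.96 × 0.0075 = $17.11
Gym membership: $145.19
Charitable contribution: $60.77
Total deductions = $87.07 + $32.91 + $376.69 + $17.11 + $145.19 + $60.77 = $719.74
Net pay = $2,280.96 − $719.74 = $1,561.22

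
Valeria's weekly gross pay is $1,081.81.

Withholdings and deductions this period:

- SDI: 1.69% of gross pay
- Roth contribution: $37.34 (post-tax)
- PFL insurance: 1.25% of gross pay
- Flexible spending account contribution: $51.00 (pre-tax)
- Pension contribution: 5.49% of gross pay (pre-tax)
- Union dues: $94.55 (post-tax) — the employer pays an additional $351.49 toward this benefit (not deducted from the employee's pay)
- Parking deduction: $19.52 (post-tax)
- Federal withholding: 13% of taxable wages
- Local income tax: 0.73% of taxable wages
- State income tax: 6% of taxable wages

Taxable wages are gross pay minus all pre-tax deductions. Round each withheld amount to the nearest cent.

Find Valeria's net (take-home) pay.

$596.55

Pension contribution: $1,081.81 × 0.0549 = $59.39
Flexible spending account contribution: $51.00
Pre-tax total = $59.39 + $51.00 = $110.39
Taxable wages = $1,081.81 − $110.39 = $971.42
State income tax: $971.42 × 0.06 = $58.29
Federal withholding: $971.42 × 0.13 = $126.28
Local income tax: $971.42 × 0.0073 = $7.09
PFL insurance: $1,081.81 × 0.0125 = $13.52
SDI: $1,081.81 × 0.0169 = $18.28
Union dues: $94.55
Roth contribution: $37.34
Parking deduction: $19.52
(Employer's $351.49 toward union dues is not withheld from the employee.)
Total deductions = $59.39 + $51.00 + $58.29 + $126.28 + $7.09 + $13.52 + $18.28 + $94.55 + $37.34 + $19.52 = $485.26
Net pay = $1,081.81 − $485.26 = $596.55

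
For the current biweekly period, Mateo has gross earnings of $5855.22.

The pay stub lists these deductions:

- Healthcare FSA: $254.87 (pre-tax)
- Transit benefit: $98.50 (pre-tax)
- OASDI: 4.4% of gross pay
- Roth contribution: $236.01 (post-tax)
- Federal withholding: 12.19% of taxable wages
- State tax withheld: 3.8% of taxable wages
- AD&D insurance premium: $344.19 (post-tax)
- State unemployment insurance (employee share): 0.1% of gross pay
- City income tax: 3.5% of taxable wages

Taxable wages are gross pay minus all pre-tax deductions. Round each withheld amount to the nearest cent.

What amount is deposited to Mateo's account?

Transit benefit: $98.50
Healthcare FSA: $254.87
Pre-tax total = $98.50 + $254.87 = $353.37
Taxable wages = $5855.22 − $353.37 = $5501.85
State tax withheld: $5501.85 × 0.038 = $209.07
City income tax: $5501.85 × 0.035 = $192.56
Federal withholding: $5501.85 × 0.1219 = $670.68
State unemployment insurance (employee share): $5855.22 × 0.001 = $5.86
OASDI: $5855.22 × 0.044 = $257.63
AD&D insurance premium: $344.19
Roth contribution: $236.01
Total deductions = $98.50 + $254.87 + $209.07 + $192.56 + $670.68 + $5.86 + $257.63 + $344.19 + $236.01 = $2269.37
Net pay = $5855.22 − $2269.37 = $3585.85

$3585.85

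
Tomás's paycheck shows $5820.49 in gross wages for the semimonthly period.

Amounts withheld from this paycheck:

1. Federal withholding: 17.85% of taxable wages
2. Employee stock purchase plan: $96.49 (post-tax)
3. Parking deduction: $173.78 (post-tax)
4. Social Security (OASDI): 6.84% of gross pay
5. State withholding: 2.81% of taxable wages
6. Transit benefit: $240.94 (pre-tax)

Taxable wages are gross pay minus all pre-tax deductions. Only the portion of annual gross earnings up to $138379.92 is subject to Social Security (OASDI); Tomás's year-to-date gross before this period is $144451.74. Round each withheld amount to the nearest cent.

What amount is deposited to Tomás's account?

Transit benefit: $240.94
Taxable wages = $5820.49 − $240.94 = $5579.55
Federal withholding: $5579.55 × 0.1785 = $995.95
State withholding: $5579.55 × 0.0281 = $156.79
Social Security (OASDI): annual cap $138379.92 already reached (YTD $144451.74), so $0.00
Employee stock purchase plan: $96.49
Parking deduction: $173.78
Total deductions = $240.94 + $995.95 + $156.79 + $0.00 + $96.49 + $173.78 = $1663.95
Net pay = $5820.49 − $1663.95 = $4156.54

$4156.54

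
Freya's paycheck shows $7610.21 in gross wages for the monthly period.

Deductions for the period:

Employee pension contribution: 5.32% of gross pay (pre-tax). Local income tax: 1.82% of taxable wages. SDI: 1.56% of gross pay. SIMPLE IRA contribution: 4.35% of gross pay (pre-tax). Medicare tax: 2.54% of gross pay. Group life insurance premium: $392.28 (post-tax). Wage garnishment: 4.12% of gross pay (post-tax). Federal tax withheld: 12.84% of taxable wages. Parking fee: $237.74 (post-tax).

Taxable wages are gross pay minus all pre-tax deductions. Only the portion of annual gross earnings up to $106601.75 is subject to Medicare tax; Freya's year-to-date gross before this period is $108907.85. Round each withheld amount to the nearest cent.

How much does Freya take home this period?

Employee pension contribution: $7610.21 × 0.0532 = $404.86
SIMPLE IRA contribution: $7610.21 × 0.0435 = $331.04
Pre-tax total = $404.86 + $331.04 = $735.90
Taxable wages = $7610.21 − $735.90 = $6874.31
Local income tax: $6874.31 × 0.0182 = $125.11
Federal tax withheld: $6874.31 × 0.1284 = $882.66
SDI: $7610.21 × 0.0156 = $118.72
Medicare tax: annual cap $106601.75 already reached (YTD $108907.85), so $0.00
Wage garnishment: $7610.21 × 0.0412 = $313.54
Parking fee: $237.74
Group life insurance premium: $392.28
Total deductions = $404.86 + $331.04 + $125.11 + $882.66 + $118.72 + $0.00 + $313.54 + $237.74 + $392.28 = $2805.95
Net pay = $7610.21 − $2805.95 = $4804.26

$4804.26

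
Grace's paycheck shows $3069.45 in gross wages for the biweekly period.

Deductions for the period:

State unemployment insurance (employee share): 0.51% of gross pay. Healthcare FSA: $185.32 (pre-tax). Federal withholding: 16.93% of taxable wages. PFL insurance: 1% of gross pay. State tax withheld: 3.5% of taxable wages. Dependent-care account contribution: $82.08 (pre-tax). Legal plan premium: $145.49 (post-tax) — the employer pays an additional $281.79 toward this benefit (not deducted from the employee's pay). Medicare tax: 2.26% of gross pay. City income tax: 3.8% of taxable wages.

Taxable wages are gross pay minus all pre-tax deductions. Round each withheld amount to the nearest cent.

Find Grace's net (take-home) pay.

Healthcare FSA: $185.32
Dependent-care account contribution: $82.08
Pre-tax total = $185.32 + $82.08 = $267.40
Taxable wages = $3069.45 − $267.40 = $2802.05
City income tax: $2802.05 × 0.038 = $106.48
State tax withheld: $2802.05 × 0.035 = $98.07
Federal withholding: $2802.05 × 0.1693 = $474.39
State unemployment insurance (employee share): $3069.45 × 0.0051 = $15.65
Medicare tax: $3069.45 × 0.0226 = $69.37
PFL insurance: $3069.45 × 0.01 = $30.69
Legal plan premium: $145.49
(Employer's $281.79 toward legal plan premium is not withheld from the employee.)
Total deductions = $185.32 + $82.08 + $106.48 + $98.07 + $474.39 + $15.65 + $69.37 + $30.69 + $145.49 = $1207.54
Net pay = $3069.45 − $1207.54 = $1861.91

$1861.91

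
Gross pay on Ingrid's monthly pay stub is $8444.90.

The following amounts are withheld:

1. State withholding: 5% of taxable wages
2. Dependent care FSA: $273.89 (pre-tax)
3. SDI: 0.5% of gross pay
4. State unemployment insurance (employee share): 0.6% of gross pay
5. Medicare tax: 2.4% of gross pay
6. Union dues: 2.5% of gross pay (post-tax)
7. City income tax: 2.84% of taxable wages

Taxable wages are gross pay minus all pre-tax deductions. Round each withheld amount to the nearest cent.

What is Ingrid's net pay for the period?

$7023.71

Dependent care FSA: $273.89
Taxable wages = $8444.90 − $273.89 = $8171.01
State withholding: $8171.01 × 0.05 = $408.55
City income tax: $8171.01 × 0.0284 = $232.06
State unemployment insurance (employee share): $8444.90 × 0.006 = $50.67
SDI: $8444.90 × 0.005 = $42.22
Medicare tax: $8444.90 × 0.024 = $202.68
Union dues: $8444.90 × 0.025 = $211.12
Total deductions = $273.89 + $408.55 + $232.06 + $50.67 + $42.22 + $202.68 + $211.12 = $1421.19
Net pay = $8444.90 − $1421.19 = $7023.71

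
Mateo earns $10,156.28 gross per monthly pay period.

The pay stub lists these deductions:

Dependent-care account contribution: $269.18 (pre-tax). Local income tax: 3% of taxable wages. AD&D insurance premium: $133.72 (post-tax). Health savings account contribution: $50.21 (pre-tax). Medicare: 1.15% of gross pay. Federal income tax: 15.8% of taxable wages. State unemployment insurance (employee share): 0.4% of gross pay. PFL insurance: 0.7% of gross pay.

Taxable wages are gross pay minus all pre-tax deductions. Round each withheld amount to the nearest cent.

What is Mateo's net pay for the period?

$7,625.31

Dependent-care account contribution: $269.18
Health savings account contribution: $50.21
Pre-tax total = $269.18 + $50.21 = $319.39
Taxable wages = $10,156.28 − $319.39 = $9,836.89
Federal income tax: $9,836.89 × 0.158 = $1,554.23
Local income tax: $9,836.89 × 0.03 = $295.11
Medicare: $10,156.28 × 0.0115 = $116.80
PFL insurance: $10,156.28 × 0.007 = $71.09
State unemployment insurance (employee share): $10,156.28 × 0.004 = $40.63
AD&D insurance premium: $133.72
Total deductions = $269.18 + $50.21 + $1,554.23 + $295.11 + $116.80 + $71.09 + $40.63 + $133.72 = $2,530.97
Net pay = $10,156.28 − $2,530.97 = $7,625.31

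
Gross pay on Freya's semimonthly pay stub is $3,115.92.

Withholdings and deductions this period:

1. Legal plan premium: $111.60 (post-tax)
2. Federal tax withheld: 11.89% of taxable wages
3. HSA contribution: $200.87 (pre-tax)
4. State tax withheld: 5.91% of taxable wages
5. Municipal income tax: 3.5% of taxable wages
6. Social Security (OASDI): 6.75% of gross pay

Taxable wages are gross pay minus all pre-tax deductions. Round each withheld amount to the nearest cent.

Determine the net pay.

$1,972.22

HSA contribution: $200.87
Taxable wages = $3,115.92 − $200.87 = $2,915.05
Federal tax withheld: $2,915.05 × 0.1189 = $346.60
State tax withheld: $2,915.05 × 0.0591 = $172.28
Municipal income tax: $2,915.05 × 0.035 = $102.03
Social Security (OASDI): $3,115.92 × 0.0675 = $210.32
Legal plan premium: $111.60
Total deductions = $200.87 + $346.60 + $172.28 + $102.03 + $210.32 + $111.60 = $1,143.70
Net pay = $3,115.92 − $1,143.70 = $1,972.22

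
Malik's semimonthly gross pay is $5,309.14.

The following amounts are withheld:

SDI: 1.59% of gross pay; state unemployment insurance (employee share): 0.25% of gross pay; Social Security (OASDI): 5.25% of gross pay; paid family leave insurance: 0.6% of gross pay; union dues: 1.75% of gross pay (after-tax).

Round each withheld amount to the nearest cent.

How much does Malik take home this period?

$4,807.96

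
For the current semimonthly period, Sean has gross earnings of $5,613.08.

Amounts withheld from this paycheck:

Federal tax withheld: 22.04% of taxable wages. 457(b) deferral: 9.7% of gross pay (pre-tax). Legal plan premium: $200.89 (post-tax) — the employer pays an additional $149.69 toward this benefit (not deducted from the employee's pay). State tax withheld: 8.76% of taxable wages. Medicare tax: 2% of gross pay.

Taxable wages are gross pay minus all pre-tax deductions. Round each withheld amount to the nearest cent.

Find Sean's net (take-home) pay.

457(b) deferral: $5,613.08 × 0.097 = $544.47
Taxable wages = $5,613.08 − $544.47 = $5,068.61
Federal tax withheld: $5,068.61 × 0.2204 = $1,117.12
State tax withheld: $5,068.61 × 0.0876 = $444.01
Medicare tax: $5,613.08 × 0.02 = $112.26
Legal plan premium: $200.89
(Employer's $149.69 toward legal plan premium is not withheld from the employee.)
Total deductions = $544.47 + $1,117.12 + $444.01 + $112.26 + $200.89 = $2,418.75
Net pay = $5,613.08 − $2,418.75 = $3,194.33

$3,194.33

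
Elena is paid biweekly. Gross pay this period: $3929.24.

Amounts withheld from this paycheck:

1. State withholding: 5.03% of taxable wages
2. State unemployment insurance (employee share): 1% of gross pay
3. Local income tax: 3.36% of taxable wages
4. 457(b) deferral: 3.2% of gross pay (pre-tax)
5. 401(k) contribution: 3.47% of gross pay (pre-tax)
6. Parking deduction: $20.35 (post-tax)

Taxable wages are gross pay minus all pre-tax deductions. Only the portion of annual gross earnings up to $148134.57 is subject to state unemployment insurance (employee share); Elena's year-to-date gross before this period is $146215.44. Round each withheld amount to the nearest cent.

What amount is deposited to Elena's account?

457(b) deferral: $3929.24 × 0.032 = $125.74
401(k) contribution: $3929.24 × 0.0347 = $136.34
Pre-tax total = $125.74 + $136.34 = $262.08
Taxable wages = $3929.24 − $262.08 = $3667.16
Local income tax: $3667.16 × 0.0336 = $123.22
State withholding: $3667.16 × 0.0503 = $184.46
State unemployment insurance (employee share): only $148134.57 − $146215.44 = $1919.13 of this check is subject → $1919.13 × 0.01 = $19.19
Parking deduction: $20.35
Total deductions = $125.74 + $136.34 + $123.22 + $184.46 + $19.19 + $20.35 = $609.30
Net pay = $3929.24 − $609.30 = $3319.94

$3319.94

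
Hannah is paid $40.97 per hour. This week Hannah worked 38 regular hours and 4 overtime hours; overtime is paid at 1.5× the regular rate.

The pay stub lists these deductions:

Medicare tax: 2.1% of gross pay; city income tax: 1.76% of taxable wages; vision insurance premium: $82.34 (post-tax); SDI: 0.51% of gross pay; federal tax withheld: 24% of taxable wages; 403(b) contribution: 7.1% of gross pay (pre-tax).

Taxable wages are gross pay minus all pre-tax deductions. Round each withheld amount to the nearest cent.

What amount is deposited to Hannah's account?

$1,113.90

Regular pay: 38 × $40.97 = $1,556.86
Overtime pay: 4 × $40.97 × 1.5 = $245.82
Gross pay = $1,556.86 + $245.82 = $1,802.68
403(b) contribution: $1,802.68 × 0.071 = $127.99
Taxable wages = $1,802.68 − $127.99 = $1,674.69
City income tax: $1,674.69 × 0.0176 = $29.47
Federal tax withheld: $1,674.69 × 0.24 = $401.93
SDI: $1,802.68 × 0.0051 = $9.19
Medicare tax: $1,802.68 × 0.021 = $37.86
Vision insurance premium: $82.34
Total deductions = $127.99 + $29.47 + $401.93 + $9.19 + $37.86 + $82.34 = $688.78
Net pay = $1,802.68 − $688.78 = $1,113.90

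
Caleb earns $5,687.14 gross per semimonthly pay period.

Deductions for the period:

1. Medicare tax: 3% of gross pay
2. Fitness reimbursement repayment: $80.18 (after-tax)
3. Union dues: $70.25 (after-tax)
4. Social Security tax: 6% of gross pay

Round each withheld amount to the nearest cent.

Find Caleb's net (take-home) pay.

$5,024.87

Medicare tax: $5,687.14 × 0.03 = $170.61
Social Security tax: $5,687.14 × 0.06 = $341.23
Fitness reimbursement repayment: $80.18
Union dues: $70.25
Total deductions = $170.61 + $341.23 + $80.18 + $70.25 = $662.27
Net pay = $5,687.14 − $662.27 = $5,024.87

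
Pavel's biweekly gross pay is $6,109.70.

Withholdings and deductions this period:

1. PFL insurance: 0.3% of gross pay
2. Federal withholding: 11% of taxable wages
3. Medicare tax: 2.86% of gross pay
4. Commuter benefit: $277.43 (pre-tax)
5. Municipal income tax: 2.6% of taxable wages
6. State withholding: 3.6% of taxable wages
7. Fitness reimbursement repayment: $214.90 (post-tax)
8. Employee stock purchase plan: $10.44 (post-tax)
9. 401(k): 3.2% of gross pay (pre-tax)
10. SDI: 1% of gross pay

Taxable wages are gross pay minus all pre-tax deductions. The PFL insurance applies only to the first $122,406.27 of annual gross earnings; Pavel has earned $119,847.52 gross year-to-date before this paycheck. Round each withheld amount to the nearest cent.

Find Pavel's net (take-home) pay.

401(k): $6,109.70 × 0.032 = $195.51
Commuter benefit: $277.43
Pre-tax total = $195.51 + $277.43 = $472.94
Taxable wages = $6,109.70 − $472.94 = $5,636.76
Federal withholding: $5,636.76 × 0.11 = $620.04
Municipal income tax: $5,636.76 × 0.026 = $146.56
State withholding: $5,636.76 × 0.036 = $202.92
PFL insurance: only $122,406.27 − $119,847.52 = $2,558.75 of this check is subject → $2,558.75 × 0.003 = $7.68
Medicare tax: $6,109.70 × 0.0286 = $174.74
SDI: $6,109.70 × 0.01 = $61.10
Fitness reimbursement repayment: $214.90
Employee stock purchase plan: $10.44
Total deductions = $195.51 + $277.43 + $620.04 + $146.56 + $202.92 + $7.68 + $174.74 + $61.10 + $214.90 + $10.44 = $1,911.32
Net pay = $6,109.70 − $1,911.32 = $4,198.38

$4,198.38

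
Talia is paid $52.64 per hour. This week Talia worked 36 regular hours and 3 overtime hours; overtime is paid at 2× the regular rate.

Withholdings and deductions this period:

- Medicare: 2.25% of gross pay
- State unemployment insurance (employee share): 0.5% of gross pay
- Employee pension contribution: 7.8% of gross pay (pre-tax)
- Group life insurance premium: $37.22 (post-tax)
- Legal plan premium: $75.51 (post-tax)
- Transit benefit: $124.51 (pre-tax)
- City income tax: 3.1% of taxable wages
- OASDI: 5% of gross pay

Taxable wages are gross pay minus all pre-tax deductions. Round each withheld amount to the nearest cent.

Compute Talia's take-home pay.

Regular pay: 36 × $52.64 = $1,895.04
Overtime pay: 3 × $52.64 × 2 = $315.84
Gross pay = $1,895.04 + $315.84 = $2,210.88
Transit benefit: $124.51
Employee pension contribution: $2,210.88 × 0.078 = $172.45
Pre-tax total = $124.51 + $172.45 = $296.96
Taxable wages = $2,210.88 − $296.96 = $1,913.92
City income tax: $1,913.92 × 0.031 = $59.33
OASDI: $2,210.88 × 0.05 = $110.54
Medicare: $2,210.88 × 0.0225 = $49.74
State unemployment insurance (employee share): $2,210.88 × 0.005 = $11.05
Group life insurance premium: $37.22
Legal plan premium: $75.51
Total deductions = $124.51 + $172.45 + $59.33 + $110.54 + $49.74 + $11.05 + $37.22 + $75.51 = $640.35
Net pay = $2,210.88 − $640.35 = $1,570.53

$1,570.53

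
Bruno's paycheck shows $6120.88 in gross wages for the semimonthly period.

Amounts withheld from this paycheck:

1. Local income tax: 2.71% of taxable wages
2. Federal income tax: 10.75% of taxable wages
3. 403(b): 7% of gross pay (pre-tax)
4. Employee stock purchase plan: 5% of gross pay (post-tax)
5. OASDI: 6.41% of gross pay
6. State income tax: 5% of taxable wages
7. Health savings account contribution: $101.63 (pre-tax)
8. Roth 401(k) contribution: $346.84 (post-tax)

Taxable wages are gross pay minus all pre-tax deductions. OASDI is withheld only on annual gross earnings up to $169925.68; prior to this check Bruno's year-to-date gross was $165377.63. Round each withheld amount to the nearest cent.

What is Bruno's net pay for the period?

Health savings account contribution: $101.63
403(b): $6120.88 × 0.07 = $428.46
Pre-tax total = $101.63 + $428.46 = $530.09
Taxable wages = $6120.88 − $530.09 = $5590.79
Local income tax: $5590.79 × 0.0271 = $151.51
Federal income tax: $5590.79 × 0.1075 = $601.01
State income tax: $5590.79 × 0.05 = $279.54
OASDI: only $169925.68 − $165377.63 = $4548.05 of this check is subject → $4548.05 × 0.0641 = $291.53
Roth 401(k) contribution: $346.84
Employee stock purchase plan: $6120.88 × 0.05 = $306.04
Total deductions = $101.63 + $428.46 + $151.51 + $601.01 + $279.54 + $291.53 + $346.84 + $306.04 = $2506.56
Net pay = $6120.88 − $2506.56 = $3614.32

$3614.32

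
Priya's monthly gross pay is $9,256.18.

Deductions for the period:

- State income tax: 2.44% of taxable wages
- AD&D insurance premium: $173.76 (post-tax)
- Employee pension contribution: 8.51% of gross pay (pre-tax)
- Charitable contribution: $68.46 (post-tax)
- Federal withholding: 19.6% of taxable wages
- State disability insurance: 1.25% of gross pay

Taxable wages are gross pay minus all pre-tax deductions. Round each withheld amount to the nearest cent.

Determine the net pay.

$6,244.11

Employee pension contribution: $9,256.18 × 0.0851 = $787.70
Taxable wages = $9,256.18 − $787.70 = $8,468.48
Federal withholding: $8,468.48 × 0.196 = $1,659.82
State income tax: $8,468.48 × 0.0244 = $206.63
State disability insurance: $9,256.18 × 0.0125 = $115.70
AD&D insurance premium: $173.76
Charitable contribution: $68.46
Total deductions = $787.70 + $1,659.82 + $206.63 + $115.70 + $173.76 + $68.46 = $3,012.07
Net pay = $9,256.18 − $3,012.07 = $6,244.11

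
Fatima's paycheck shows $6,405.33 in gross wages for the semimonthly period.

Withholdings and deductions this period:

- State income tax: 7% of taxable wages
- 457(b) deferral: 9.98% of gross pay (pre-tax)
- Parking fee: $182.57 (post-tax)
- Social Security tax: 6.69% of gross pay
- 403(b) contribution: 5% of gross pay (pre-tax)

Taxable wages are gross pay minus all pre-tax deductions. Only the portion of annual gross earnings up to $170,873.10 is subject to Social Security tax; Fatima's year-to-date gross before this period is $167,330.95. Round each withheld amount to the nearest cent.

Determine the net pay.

457(b) deferral: $6,405.33 × 0.0998 = $639.25
403(b) contribution: $6,405.33 × 0.05 = $320.27
Pre-tax total = $639.25 + $320.27 = $959.52
Taxable wages = $6,405.33 − $959.52 = $5,445.81
State income tax: $5,445.81 × 0.07 = $381.21
Social Security tax: only $170,873.10 − $167,330.95 = $3,542.15 of this check is subject → $3,542.15 × 0.0669 = $236.97
Parking fee: $182.57
Total deductions = $639.25 + $320.27 + $381.21 + $236.97 + $182.57 = $1,760.27
Net pay = $6,405.33 − $1,760.27 = $4,645.06

$4,645.06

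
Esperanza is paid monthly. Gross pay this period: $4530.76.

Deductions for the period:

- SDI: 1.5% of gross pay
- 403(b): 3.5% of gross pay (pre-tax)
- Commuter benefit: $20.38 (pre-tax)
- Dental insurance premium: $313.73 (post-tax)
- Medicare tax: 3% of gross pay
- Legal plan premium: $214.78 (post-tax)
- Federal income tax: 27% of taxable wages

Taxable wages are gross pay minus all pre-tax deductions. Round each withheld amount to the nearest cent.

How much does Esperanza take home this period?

403(b): $4530.76 × 0.035 = $158.58
Commuter benefit: $20.38
Pre-tax total = $158.58 + $20.38 = $178.96
Taxable wages = $4530.76 − $178.96 = $4351.80
Federal income tax: $4351.80 × 0.27 = $1174.99
SDI: $4530.76 × 0.015 = $67.96
Medicare tax: $4530.76 × 0.03 = $135.92
Dental insurance premium: $313.73
Legal plan premium: $214.78
Total deductions = $158.58 + $20.38 + $1174.99 + $67.96 + $135.92 + $313.73 + $214.78 = $2086.34
Net pay = $4530.76 − $2086.34 = $2444.42

$2444.42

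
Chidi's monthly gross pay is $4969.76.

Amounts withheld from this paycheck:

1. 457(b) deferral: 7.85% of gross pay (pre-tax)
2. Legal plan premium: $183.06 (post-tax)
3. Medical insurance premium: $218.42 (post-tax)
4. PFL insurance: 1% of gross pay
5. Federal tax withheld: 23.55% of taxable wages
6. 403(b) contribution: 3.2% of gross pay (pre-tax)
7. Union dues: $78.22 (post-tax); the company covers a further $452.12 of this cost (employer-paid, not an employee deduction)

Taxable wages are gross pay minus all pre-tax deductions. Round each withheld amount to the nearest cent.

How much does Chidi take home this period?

403(b) contribution: $4969.76 × 0.032 = $159.03
457(b) deferral: $4969.76 × 0.0785 = $390.13
Pre-tax total = $159.03 + $390.13 = $549.16
Taxable wages = $4969.76 − $549.16 = $4420.60
Federal tax withheld: $4420.60 × 0.2355 = $1041.05
PFL insurance: $4969.76 × 0.01 = $49.70
Medical insurance premium: $218.42
Union dues: $78.22
Legal plan premium: $183.06
(Employer's $452.12 toward union dues is not withheld from the employee.)
Total deductions = $159.03 + $390.13 + $1041.05 + $49.70 + $218.42 + $78.22 + $183.06 = $2119.61
Net pay = $4969.76 − $2119.61 = $2850.15

$2850.15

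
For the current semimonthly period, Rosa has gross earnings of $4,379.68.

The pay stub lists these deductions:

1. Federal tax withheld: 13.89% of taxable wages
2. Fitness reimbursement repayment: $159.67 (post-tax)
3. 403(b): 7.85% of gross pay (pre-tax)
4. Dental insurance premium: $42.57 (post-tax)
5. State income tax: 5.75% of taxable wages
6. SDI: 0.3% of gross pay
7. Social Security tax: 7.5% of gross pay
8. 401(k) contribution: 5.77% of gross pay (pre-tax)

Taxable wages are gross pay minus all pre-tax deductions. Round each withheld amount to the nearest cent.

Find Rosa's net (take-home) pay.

403(b): $4,379.68 × 0.0785 = $343.80
401(k) contribution: $4,379.68 × 0.0577 = $252.71
Pre-tax total = $343.80 + $252.71 = $596.51
Taxable wages = $4,379.68 − $596.51 = $3,783.17
Federal tax withheld: $3,783.17 × 0.1389 = $525.48
State income tax: $3,783.17 × 0.0575 = $217.53
SDI: $4,379.68 × 0.003 = $13.14
Social Security tax: $4,379.68 × 0.075 = $328.48
Dental insurance premium: $42.57
Fitness reimbursement repayment: $159.67
Total deductions = $343.80 + $252.71 + $525.48 + $217.53 + $13.14 + $328.48 + $42.57 + $159.67 = $1,883.38
Net pay = $4,379.68 − $1,883.38 = $2,496.30

$2,496.30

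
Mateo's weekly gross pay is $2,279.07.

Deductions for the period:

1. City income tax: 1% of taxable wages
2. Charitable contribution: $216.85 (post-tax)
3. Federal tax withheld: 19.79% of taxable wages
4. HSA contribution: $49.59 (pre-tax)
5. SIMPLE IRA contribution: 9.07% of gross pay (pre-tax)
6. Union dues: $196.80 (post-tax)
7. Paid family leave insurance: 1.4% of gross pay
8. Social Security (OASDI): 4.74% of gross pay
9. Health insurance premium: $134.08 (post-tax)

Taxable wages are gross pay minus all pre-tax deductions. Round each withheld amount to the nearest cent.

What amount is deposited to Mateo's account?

HSA contribution: $49.59
SIMPLE IRA contribution: $2,279.07 × 0.0907 = $206.71
Pre-tax total = $49.59 + $206.71 = $256.30
Taxable wages = $2,279.07 − $256.30 = $2,022.77
City income tax: $2,022.77 × 0.01 = $20.23
Federal tax withheld: $2,022.77 × 0.1979 = $400.31
Social Security (OASDI): $2,279.07 × 0.0474 = $108.03
Paid family leave insurance: $2,279.07 × 0.014 = $31.91
Charitable contribution: $216.85
Health insurance premium: $134.08
Union dues: $196.80
Total deductions = $49.59 + $206.71 + $20.23 + $400.31 + $108.03 + $31.91 + $216.85 + $134.08 + $196.80 = $1,364.51
Net pay = $2,279.07 − $1,364.51 = $914.56

$914.56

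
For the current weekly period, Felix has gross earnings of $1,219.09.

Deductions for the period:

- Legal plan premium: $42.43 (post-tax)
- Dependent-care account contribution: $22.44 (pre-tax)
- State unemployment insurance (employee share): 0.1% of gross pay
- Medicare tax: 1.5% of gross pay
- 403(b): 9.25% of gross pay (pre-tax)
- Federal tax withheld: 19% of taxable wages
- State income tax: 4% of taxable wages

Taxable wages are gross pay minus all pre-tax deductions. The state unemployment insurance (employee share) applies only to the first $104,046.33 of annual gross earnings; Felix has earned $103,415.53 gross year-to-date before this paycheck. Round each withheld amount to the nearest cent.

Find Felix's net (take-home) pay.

$773.23

403(b): $1,219.09 × 0.0925 = $112.77
Dependent-care account contribution: $22.44
Pre-tax total = $112.77 + $22.44 = $135.21
Taxable wages = $1,219.09 − $135.21 = $1,083.88
Federal tax withheld: $1,083.88 × 0.19 = $205.94
State income tax: $1,083.88 × 0.04 = $43.36
Medicare tax: $1,219.09 × 0.015 = $18.29
State unemployment insurance (employee share): only $104,046.33 − $103,415.53 = $630.80 of this check is subject → $630.80 × 0.001 = $0.63
Legal plan premium: $42.43
Total deductions = $112.77 + $22.44 + $205.94 + $43.36 + $18.29 + $0.63 + $42.43 = $445.86
Net pay = $1,219.09 − $445.86 = $773.23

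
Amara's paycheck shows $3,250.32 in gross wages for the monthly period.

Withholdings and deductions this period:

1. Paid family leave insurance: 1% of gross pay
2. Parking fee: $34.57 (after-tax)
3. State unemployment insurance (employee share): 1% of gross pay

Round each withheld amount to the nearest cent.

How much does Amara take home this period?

State unemployment insurance (employee share): $3,250.32 × 0.01 = $32.50
Paid family leave insurance: $3,250.32 × 0.01 = $32.50
Parking fee: $34.57
Total deductions = $32.50 + $32.50 + $34.57 = $99.57
Net pay = $3,250.32 − $99.57 = $3,150.75

$3,150.75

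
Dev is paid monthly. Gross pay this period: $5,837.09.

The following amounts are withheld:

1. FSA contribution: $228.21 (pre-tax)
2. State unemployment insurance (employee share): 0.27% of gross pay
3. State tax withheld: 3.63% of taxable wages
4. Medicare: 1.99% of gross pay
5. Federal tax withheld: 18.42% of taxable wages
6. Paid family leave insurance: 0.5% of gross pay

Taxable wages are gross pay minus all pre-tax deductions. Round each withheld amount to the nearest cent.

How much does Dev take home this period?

$4,211.01

FSA contribution: $228.21
Taxable wages = $5,837.09 − $228.21 = $5,608.88
State tax withheld: $5,608.88 × 0.0363 = $203.60
Federal tax withheld: $5,608.88 × 0.1842 = $1,033.16
State unemployment insurance (employee share): $5,837.09 × 0.0027 = $15.76
Paid family leave insurance: $5,837.09 × 0.005 = $29.19
Medicare: $5,837.09 × 0.0199 = $116.16
Total deductions = $228.21 + $203.60 + $1,033.16 + $15.76 + $29.19 + $116.16 = $1,626.08
Net pay = $5,837.09 − $1,626.08 = $4,211.01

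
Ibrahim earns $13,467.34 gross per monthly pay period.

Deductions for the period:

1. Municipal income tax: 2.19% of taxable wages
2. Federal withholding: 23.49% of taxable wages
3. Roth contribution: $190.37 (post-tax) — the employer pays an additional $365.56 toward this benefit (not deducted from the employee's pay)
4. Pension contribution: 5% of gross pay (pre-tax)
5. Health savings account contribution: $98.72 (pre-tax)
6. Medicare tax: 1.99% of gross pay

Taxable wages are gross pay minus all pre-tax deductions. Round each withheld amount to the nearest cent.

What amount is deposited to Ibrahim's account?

Health savings account contribution: $98.72
Pension contribution: $13,467.34 × 0.05 = $673.37
Pre-tax total = $98.72 + $673.37 = $772.09
Taxable wages = $13,467.34 − $772.09 = $12,695.25
Municipal income tax: $12,695.25 × 0.0219 = $278.03
Federal withholding: $12,695.25 × 0.2349 = $2,982.11
Medicare tax: $13,467.34 × 0.0199 = $268.00
Roth contribution: $190.37
(Employer's $365.56 toward Roth contribution is not withheld from the employee.)
Total deductions = $98.72 + $673.37 + $278.03 + $2,982.11 + $268.00 + $190.37 = $4,490.60
Net pay = $13,467.34 − $4,490.60 = $8,976.74

$8,976.74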